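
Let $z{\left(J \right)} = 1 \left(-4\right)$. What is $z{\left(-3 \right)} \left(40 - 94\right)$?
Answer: $216$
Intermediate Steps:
$z{\left(J \right)} = -4$
$z{\left(-3 \right)} \left(40 - 94\right) = - 4 \left(40 - 94\right) = \left(-4\right) \left(-54\right) = 216$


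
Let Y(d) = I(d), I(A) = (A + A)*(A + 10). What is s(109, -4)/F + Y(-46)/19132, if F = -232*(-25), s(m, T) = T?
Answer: 1195817/6935350 ≈ 0.17242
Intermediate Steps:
F = 5800
I(A) = 2*A*(10 + A) (I(A) = (2*A)*(10 + A) = 2*A*(10 + A))
Y(d) = 2*d*(10 + d)
s(109, -4)/F + Y(-46)/19132 = -4/5800 + (2*(-46)*(10 - 46))/19132 = -4*1/5800 + (2*(-46)*(-36))*(1/19132) = -1/1450 + 3312*(1/19132) = -1/1450 + 828/4783 = 1195817/6935350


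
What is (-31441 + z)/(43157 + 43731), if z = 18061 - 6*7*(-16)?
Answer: -3177/21722 ≈ -0.14626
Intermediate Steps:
z = 18733 (z = 18061 - 42*(-16) = 18061 + 672 = 18733)
(-31441 + z)/(43157 + 43731) = (-31441 + 18733)/(43157 + 43731) = -12708/86888 = -12708*1/86888 = -3177/21722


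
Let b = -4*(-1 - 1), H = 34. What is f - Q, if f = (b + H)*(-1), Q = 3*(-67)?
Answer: 159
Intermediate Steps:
b = 8 (b = -4*(-2) = 8)
Q = -201
f = -42 (f = (8 + 34)*(-1) = 42*(-1) = -42)
f - Q = -42 - 1*(-201) = -42 + 201 = 159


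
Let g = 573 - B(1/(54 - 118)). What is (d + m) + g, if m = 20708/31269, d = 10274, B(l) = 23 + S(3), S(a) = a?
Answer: 338382557/31269 ≈ 10822.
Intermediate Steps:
B(l) = 26 (B(l) = 23 + 3 = 26)
m = 20708/31269 (m = 20708*(1/31269) = 20708/31269 ≈ 0.66225)
g = 547 (g = 573 - 1*26 = 573 - 26 = 547)
(d + m) + g = (10274 + 20708/31269) + 547 = 321278414/31269 + 547 = 338382557/31269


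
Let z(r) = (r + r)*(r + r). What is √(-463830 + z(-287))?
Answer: I*√134354 ≈ 366.54*I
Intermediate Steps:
z(r) = 4*r² (z(r) = (2*r)*(2*r) = 4*r²)
√(-463830 + z(-287)) = √(-463830 + 4*(-287)²) = √(-463830 + 4*82369) = √(-463830 + 329476) = √(-134354) = I*√134354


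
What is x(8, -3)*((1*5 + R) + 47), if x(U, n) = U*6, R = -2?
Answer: 2400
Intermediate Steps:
x(U, n) = 6*U
x(8, -3)*((1*5 + R) + 47) = (6*8)*((1*5 - 2) + 47) = 48*((5 - 2) + 47) = 48*(3 + 47) = 48*50 = 2400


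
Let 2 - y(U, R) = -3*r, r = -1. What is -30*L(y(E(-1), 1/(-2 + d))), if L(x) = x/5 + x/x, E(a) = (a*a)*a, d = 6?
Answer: -24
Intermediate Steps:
E(a) = a³ (E(a) = a²*a = a³)
y(U, R) = -1 (y(U, R) = 2 - (-3)*(-1) = 2 - 1*3 = 2 - 3 = -1)
L(x) = 1 + x/5 (L(x) = x*(⅕) + 1 = x/5 + 1 = 1 + x/5)
-30*L(y(E(-1), 1/(-2 + d))) = -30*(1 + (⅕)*(-1)) = -30*(1 - ⅕) = -30*⅘ = -24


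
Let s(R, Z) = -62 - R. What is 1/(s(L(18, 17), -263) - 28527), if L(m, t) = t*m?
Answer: -1/28895 ≈ -3.4608e-5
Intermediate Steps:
L(m, t) = m*t
1/(s(L(18, 17), -263) - 28527) = 1/((-62 - 18*17) - 28527) = 1/((-62 - 1*306) - 28527) = 1/((-62 - 306) - 28527) = 1/(-368 - 28527) = 1/(-28895) = -1/28895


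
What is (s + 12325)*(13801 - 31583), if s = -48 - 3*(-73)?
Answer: -222203872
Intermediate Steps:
s = 171 (s = -48 + 219 = 171)
(s + 12325)*(13801 - 31583) = (171 + 12325)*(13801 - 31583) = 12496*(-17782) = -222203872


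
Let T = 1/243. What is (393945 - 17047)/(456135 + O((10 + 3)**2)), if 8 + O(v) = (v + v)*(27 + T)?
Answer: 91586214/113056817 ≈ 0.81009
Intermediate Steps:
T = 1/243 ≈ 0.0041152
O(v) = -8 + 13124*v/243 (O(v) = -8 + (v + v)*(27 + 1/243) = -8 + (2*v)*(6562/243) = -8 + 13124*v/243)
(393945 - 17047)/(456135 + O((10 + 3)**2)) = (393945 - 17047)/(456135 + (-8 + 13124*(10 + 3)**2/243)) = 376898/(456135 + (-8 + (13124/243)*13**2)) = 376898/(456135 + (-8 + (13124/243)*169)) = 376898/(456135 + (-8 + 2217956/243)) = 376898/(456135 + 2216012/243) = 376898/(113056817/243) = 376898*(243/113056817) = 91586214/113056817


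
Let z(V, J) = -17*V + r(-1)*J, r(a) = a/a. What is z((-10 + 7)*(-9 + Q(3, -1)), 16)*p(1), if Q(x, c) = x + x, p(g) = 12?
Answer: -1644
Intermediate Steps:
r(a) = 1
Q(x, c) = 2*x
z(V, J) = J - 17*V (z(V, J) = -17*V + 1*J = -17*V + J = J - 17*V)
z((-10 + 7)*(-9 + Q(3, -1)), 16)*p(1) = (16 - 17*(-10 + 7)*(-9 + 2*3))*12 = (16 - (-51)*(-9 + 6))*12 = (16 - (-51)*(-3))*12 = (16 - 17*9)*12 = (16 - 153)*12 = -137*12 = -1644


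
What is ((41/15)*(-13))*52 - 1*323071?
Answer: -4873781/15 ≈ -3.2492e+5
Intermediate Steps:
((41/15)*(-13))*52 - 1*323071 = ((41*(1/15))*(-13))*52 - 323071 = ((41/15)*(-13))*52 - 323071 = -533/15*52 - 323071 = -27716/15 - 323071 = -4873781/15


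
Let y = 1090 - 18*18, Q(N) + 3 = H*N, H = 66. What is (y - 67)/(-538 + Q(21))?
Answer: 699/845 ≈ 0.82722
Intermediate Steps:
Q(N) = -3 + 66*N
y = 766 (y = 1090 - 324 = 766)
(y - 67)/(-538 + Q(21)) = (766 - 67)/(-538 + (-3 + 66*21)) = 699/(-538 + (-3 + 1386)) = 699/(-538 + 1383) = 699/845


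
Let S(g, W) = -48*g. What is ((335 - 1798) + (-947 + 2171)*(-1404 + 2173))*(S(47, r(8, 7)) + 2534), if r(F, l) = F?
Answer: 261262454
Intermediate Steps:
((335 - 1798) + (-947 + 2171)*(-1404 + 2173))*(S(47, r(8, 7)) + 2534) = ((335 - 1798) + (-947 + 2171)*(-1404 + 2173))*(-48*47 + 2534) = (-1463 + 1224*769)*(-2256 + 2534) = (-1463 + 941256)*278 = 939793*278 = 261262454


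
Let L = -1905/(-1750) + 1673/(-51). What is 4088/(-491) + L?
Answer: -350935229/8764350 ≈ -40.041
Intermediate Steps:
L = -566119/17850 (L = -1905*(-1/1750) + 1673*(-1/51) = 381/350 - 1673/51 = -566119/17850 ≈ -31.715)
4088/(-491) + L = 4088/(-491) - 566119/17850 = 4088*(-1/491) - 566119/17850 = -4088/491 - 566119/17850 = -350935229/8764350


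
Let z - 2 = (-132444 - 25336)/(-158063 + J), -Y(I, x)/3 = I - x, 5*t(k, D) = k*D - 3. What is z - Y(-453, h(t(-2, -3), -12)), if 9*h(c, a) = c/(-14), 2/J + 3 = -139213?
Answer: -208868572903169/154034290270 ≈ -1356.0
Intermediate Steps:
J = -1/69608 (J = 2/(-3 - 139213) = 2/(-139216) = 2*(-1/139216) = -1/69608 ≈ -1.4366e-5)
t(k, D) = -⅗ + D*k/5 (t(k, D) = (k*D - 3)/5 = (D*k - 3)/5 = (-3 + D*k)/5 = -⅗ + D*k/5)
h(c, a) = -c/126 (h(c, a) = (c/(-14))/9 = (c*(-1/14))/9 = (-c/14)/9 = -c/126)
Y(I, x) = -3*I + 3*x (Y(I, x) = -3*(I - x) = -3*I + 3*x)
z = 6597529770/2200489861 (z = 2 + (-132444 - 25336)/(-158063 - 1/69608) = 2 - 157780/(-11002449305/69608) = 2 - 157780*(-69608/11002449305) = 2 + 2196550048/2200489861 = 6597529770/2200489861 ≈ 2.9982)
z - Y(-453, h(t(-2, -3), -12)) = 6597529770/2200489861 - (-3*(-453) + 3*(-(-⅗ + (⅕)*(-3)*(-2))/126)) = 6597529770/2200489861 - (1359 + 3*(-(-⅗ + 6/5)/126)) = 6597529770/2200489861 - (1359 + 3*(-1/126*⅗)) = 6597529770/2200489861 - (1359 + 3*(-1/210)) = 6597529770/2200489861 - (1359 - 1/70) = 6597529770/2200489861 - 1*95129/70 = 6597529770/2200489861 - 95129/70 = -208868572903169/154034290270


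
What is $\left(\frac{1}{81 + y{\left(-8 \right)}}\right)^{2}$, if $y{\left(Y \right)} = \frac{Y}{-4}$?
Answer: $\frac{1}{6889} \approx 0.00014516$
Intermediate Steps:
$y{\left(Y \right)} = - \frac{Y}{4}$ ($y{\left(Y \right)} = Y \left(- \frac{1}{4}\right) = - \frac{Y}{4}$)
$\left(\frac{1}{81 + y{\left(-8 \right)}}\right)^{2} = \left(\frac{1}{81 - -2}\right)^{2} = \left(\frac{1}{81 + 2}\right)^{2} = \left(\frac{1}{83}\right)^{2} = \frac{1}{6889}$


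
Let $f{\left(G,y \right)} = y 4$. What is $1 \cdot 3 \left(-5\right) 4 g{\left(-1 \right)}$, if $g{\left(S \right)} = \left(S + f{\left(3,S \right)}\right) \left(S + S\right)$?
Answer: $-600$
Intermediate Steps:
$f{\left(G,y \right)} = 4 y$
$g{\left(S \right)} = 10 S^{2}$ ($g{\left(S \right)} = \left(S + 4 S\right) \left(S + S\right) = 5 S 2 S = 10 S^{2}$)
$1 \cdot 3 \left(-5\right) 4 g{\left(-1 \right)} = 1 \cdot 3 \left(-5\right) 4 \cdot 10 \left(-1\right)^{2} = 3 \left(-5\right) 4 \cdot 10 \cdot 1 = \left(-15\right) 4 \cdot 10 = \left(-60\right) 10 = -600$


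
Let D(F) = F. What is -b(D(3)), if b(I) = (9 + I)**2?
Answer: -144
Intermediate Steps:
-b(D(3)) = -(9 + 3)**2 = -1*12**2 = -1*144 = -144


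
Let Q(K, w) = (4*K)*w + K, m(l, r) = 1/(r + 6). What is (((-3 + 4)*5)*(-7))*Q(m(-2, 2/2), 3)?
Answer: -65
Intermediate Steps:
m(l, r) = 1/(6 + r)
Q(K, w) = K + 4*K*w (Q(K, w) = 4*K*w + K = K + 4*K*w)
(((-3 + 4)*5)*(-7))*Q(m(-2, 2/2), 3) = (((-3 + 4)*5)*(-7))*((1 + 4*3)/(6 + 2/2)) = ((1*5)*(-7))*((1 + 12)/(6 + 2*(½))) = (5*(-7))*(13/(6 + 1)) = -35*13/7 = -65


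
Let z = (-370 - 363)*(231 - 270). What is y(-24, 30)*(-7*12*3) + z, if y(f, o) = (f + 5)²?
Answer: -62385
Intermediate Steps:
y(f, o) = (5 + f)²
z = 28587 (z = -733*(-39) = 28587)
y(-24, 30)*(-7*12*3) + z = (5 - 24)²*(-7*12*3) + 28587 = (-19)²*(-84*3) + 28587 = 361*(-252) + 28587 = -90972 + 28587 = -62385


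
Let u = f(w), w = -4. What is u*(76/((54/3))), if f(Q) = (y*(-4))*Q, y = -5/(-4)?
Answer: 760/9 ≈ 84.444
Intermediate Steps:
y = 5/4 (y = -5*(-¼) = 5/4 ≈ 1.2500)
f(Q) = -5*Q (f(Q) = ((5/4)*(-4))*Q = -5*Q)
u = 20 (u = -5*(-4) = 20)
u*(76/((54/3))) = 20*(76/((54/3))) = 20*(76/((54*(⅓)))) = 20*(76/18) = 20*(76*(1/18)) = 20*(38/9) = 760/9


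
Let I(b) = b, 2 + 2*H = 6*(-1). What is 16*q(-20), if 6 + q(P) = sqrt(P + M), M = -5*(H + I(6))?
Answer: -96 + 16*I*sqrt(30) ≈ -96.0 + 87.636*I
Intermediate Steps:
H = -4 (H = -1 + (6*(-1))/2 = -1 + (1/2)*(-6) = -1 - 3 = -4)
M = -10 (M = -5*(-4 + 6) = -5*2 = -10)
q(P) = -6 + sqrt(-10 + P) (q(P) = -6 + sqrt(P - 10) = -6 + sqrt(-10 + P))
16*q(-20) = 16*(-6 + sqrt(-10 - 20)) = 16*(-6 + sqrt(-30)) = 16*(-6 + I*sqrt(30)) = -96 + 16*I*sqrt(30)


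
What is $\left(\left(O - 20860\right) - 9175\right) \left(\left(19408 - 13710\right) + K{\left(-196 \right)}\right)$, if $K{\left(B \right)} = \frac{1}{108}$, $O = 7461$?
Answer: $- \frac{6945850495}{54} \approx -1.2863 \cdot 10^{8}$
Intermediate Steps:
$K{\left(B \right)} = \frac{1}{108}$
$\left(\left(O - 20860\right) - 9175\right) \left(\left(19408 - 13710\right) + K{\left(-196 \right)}\right) = \left(\left(7461 - 20860\right) - 9175\right) \left(\left(19408 - 13710\right) + \frac{1}{108}\right) = \left(-13399 - 9175\right) \left(5698 + \frac{1}{108}\right) = \left(-22574\right) \frac{615385}{108} = - \frac{6945850495}{54}$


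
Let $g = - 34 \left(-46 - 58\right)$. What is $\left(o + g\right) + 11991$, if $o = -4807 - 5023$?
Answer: $5697$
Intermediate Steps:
$o = -9830$
$g = 3536$ ($g = \left(-34\right) \left(-104\right) = 3536$)
$\left(o + g\right) + 11991 = \left(-9830 + 3536\right) + 11991 = -6294 + 11991 = 5697$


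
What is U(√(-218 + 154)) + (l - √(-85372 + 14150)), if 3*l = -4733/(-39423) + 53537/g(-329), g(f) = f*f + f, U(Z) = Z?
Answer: 2621336647/12762644328 + 8*I - I*√71222 ≈ 0.20539 - 258.87*I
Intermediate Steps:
g(f) = f + f² (g(f) = f² + f = f + f²)
l = 2621336647/12762644328 (l = (-4733/(-39423) + 53537/((-329*(1 - 329))))/3 = (-4733*(-1/39423) + 53537/((-329*(-328))))/3 = (4733/39423 + 53537/107912)/3 = (⅓)*(2621336647/4254214776) = 2621336647/12762644328 ≈ 0.20539)
U(√(-218 + 154)) + (l - √(-85372 + 14150)) = √(-218 + 154) + (2621336647/12762644328 - √(-85372 + 14150)) = √(-64) + (2621336647/12762644328 - √(-71222)) = 8*I + (2621336647/12762644328 - I*√71222) = 2621336647/12762644328 + 8*I - I*√71222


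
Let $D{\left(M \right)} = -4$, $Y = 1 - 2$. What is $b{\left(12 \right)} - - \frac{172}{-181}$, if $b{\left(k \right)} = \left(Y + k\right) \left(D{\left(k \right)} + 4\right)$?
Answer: $- \frac{172}{181} \approx -0.95028$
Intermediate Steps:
$Y = -1$ ($Y = 1 - 2 = -1$)
$b{\left(k \right)} = 0$ ($b{\left(k \right)} = \left(-1 + k\right) \left(-4 + 4\right) = \left(-1 + k\right) 0 = 0$)
$b{\left(12 \right)} - - \frac{172}{-181} = 0 - - \frac{172}{-181} = 0 - \left(-172\right) \left(- \frac{1}{181}\right) = 0 - \frac{172}{181} = - \frac{172}{181}$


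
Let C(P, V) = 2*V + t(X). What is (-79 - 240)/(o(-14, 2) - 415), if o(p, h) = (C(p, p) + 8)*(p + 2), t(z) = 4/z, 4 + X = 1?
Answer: 319/159 ≈ 2.0063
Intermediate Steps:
X = -3 (X = -4 + 1 = -3)
C(P, V) = -4/3 + 2*V (C(P, V) = 2*V + 4/(-3) = 2*V + 4*(-⅓) = 2*V - 4/3 = -4/3 + 2*V)
o(p, h) = (2 + p)*(20/3 + 2*p) (o(p, h) = ((-4/3 + 2*p) + 8)*(p + 2) = (20/3 + 2*p)*(2 + p) = (2 + p)*(20/3 + 2*p))
(-79 - 240)/(o(-14, 2) - 415) = (-79 - 240)/((40/3 + 2*(-14)² + (32/3)*(-14)) - 415) = -319/((40/3 + 2*196 - 448/3) - 415) = -319/((40/3 + 392 - 448/3) - 415) = -319/(256 - 415) = -319/(-159) = -319*(-1/159) = 319/159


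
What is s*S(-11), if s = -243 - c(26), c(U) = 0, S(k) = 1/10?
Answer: -243/10 ≈ -24.300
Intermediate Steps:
S(k) = ⅒
s = -243 (s = -243 - 1*0 = -243 + 0 = -243)
s*S(-11) = -243*⅒ = -243/10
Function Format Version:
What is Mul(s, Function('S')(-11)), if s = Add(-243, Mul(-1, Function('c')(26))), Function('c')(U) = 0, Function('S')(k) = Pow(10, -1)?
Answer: Rational(-243, 10) ≈ -24.300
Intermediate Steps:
Function('S')(k) = Rational(1, 10)
s = -243 (s = Add(-243, Mul(-1, 0)) = Add(-243, 0) = -243)
Mul(s, Function('S')(-11)) = Mul(-243, Rational(1, 10)) = Rational(-243, 10)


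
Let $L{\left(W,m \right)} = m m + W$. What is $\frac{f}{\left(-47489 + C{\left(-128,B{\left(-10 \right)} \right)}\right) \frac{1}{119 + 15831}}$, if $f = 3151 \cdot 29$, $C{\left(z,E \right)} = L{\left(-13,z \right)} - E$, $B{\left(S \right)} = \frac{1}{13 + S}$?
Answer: $- \frac{874497030}{18671} \approx -46837.0$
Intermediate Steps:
$L{\left(W,m \right)} = W + m^{2}$ ($L{\left(W,m \right)} = m^{2} + W = W + m^{2}$)
$C{\left(z,E \right)} = -13 + z^{2} - E$ ($C{\left(z,E \right)} = \left(-13 + z^{2}\right) - E = -13 + z^{2} - E$)
$f = 91379$
$\frac{f}{\left(-47489 + C{\left(-128,B{\left(-10 \right)} \right)}\right) \frac{1}{119 + 15831}} = \frac{91379}{\left(-47489 - \left(13 - 16384 + \frac{1}{13 - 10}\right)\right) \frac{1}{119 + 15831}} = \frac{91379}{\left(-47489 - - \frac{49112}{3}\right) \frac{1}{15950}} = \frac{91379}{\left(-47489 + \frac{49112}{3}\right) \frac{1}{15950}} = \frac{91379}{\left(- \frac{93355}{3}\right) \frac{1}{15950}} = \frac{91379}{- \frac{18671}{9570}} = 91379 \left(- \frac{9570}{18671}\right) = - \frac{874497030}{18671}$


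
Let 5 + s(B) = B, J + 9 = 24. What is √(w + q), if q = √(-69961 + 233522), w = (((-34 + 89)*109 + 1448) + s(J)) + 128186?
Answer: √(135639 + √163561) ≈ 368.84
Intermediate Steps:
J = 15 (J = -9 + 24 = 15)
s(B) = -5 + B
w = 135639 (w = (((-34 + 89)*109 + 1448) + (-5 + 15)) + 128186 = ((55*109 + 1448) + 10) + 128186 = ((5995 + 1448) + 10) + 128186 = (7443 + 10) + 128186 = 7453 + 128186 = 135639)
q = √163561 ≈ 404.43
√(w + q) = √(135639 + √163561)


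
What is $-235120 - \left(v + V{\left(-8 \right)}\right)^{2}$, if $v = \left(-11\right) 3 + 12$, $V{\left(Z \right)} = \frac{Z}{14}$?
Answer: $- \frac{11543681}{49} \approx -2.3559 \cdot 10^{5}$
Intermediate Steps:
$V{\left(Z \right)} = \frac{Z}{14}$ ($V{\left(Z \right)} = Z \frac{1}{14} = \frac{Z}{14}$)
$v = -21$ ($v = -33 + 12 = -21$)
$-235120 - \left(v + V{\left(-8 \right)}\right)^{2} = -235120 - \left(-21 + \frac{1}{14} \left(-8\right)\right)^{2} = -235120 - \left(-21 - \frac{4}{7}\right)^{2} = -235120 - \left(- \frac{151}{7}\right)^{2} = -235120 - \frac{22801}{49} = - \frac{11543681}{49}$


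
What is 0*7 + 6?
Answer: 6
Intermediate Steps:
0*7 + 6 = 0 + 6 = 6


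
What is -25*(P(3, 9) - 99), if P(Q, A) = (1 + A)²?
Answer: -25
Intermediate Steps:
-25*(P(3, 9) - 99) = -25*((1 + 9)² - 99) = -25*(10² - 99) = -25*(100 - 99) = -25*1 = -25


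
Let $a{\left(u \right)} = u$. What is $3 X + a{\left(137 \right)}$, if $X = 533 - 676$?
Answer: $-292$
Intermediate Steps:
$X = -143$ ($X = 533 - 676 = -143$)
$3 X + a{\left(137 \right)} = 3 \left(-143\right) + 137 = -429 + 137 = -292$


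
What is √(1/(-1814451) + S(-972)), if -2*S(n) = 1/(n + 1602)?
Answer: I*√12812016932015/127011570 ≈ 0.028182*I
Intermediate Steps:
S(n) = -1/(2*(1602 + n)) (S(n) = -1/(2*(n + 1602)) = -1/(2*(1602 + n)))
√(1/(-1814451) + S(-972)) = √(1/(-1814451) - 1/(3204 + 2*(-972))) = √(-1/1814451 - 1/(3204 - 1944)) = √(-1/1814451 - 1/1260) = √(-605237/762069420) = I*√12812016932015/127011570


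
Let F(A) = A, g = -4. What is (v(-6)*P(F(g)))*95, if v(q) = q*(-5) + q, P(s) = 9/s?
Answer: -5130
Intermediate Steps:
v(q) = -4*q (v(q) = -5*q + q = -4*q)
(v(-6)*P(F(g)))*95 = ((-4*(-6))*(9/(-4)))*95 = (24*(9*(-¼)))*95 = (24*(-9/4))*95 = -54*95 = -5130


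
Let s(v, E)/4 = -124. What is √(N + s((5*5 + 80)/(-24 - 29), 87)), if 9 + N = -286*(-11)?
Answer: √2641 ≈ 51.391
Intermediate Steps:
s(v, E) = -496 (s(v, E) = 4*(-124) = -496)
N = 3137 (N = -9 - 286*(-11) = -9 + 3146 = 3137)
√(N + s((5*5 + 80)/(-24 - 29), 87)) = √(3137 - 496) = √2641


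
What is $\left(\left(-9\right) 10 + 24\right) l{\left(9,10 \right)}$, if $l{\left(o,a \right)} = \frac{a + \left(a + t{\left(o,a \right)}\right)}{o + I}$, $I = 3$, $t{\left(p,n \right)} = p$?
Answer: $- \frac{319}{2} \approx -159.5$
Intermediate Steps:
$l{\left(o,a \right)} = \frac{o + 2 a}{3 + o}$ ($l{\left(o,a \right)} = \frac{a + \left(a + o\right)}{o + 3} = \frac{o + 2 a}{3 + o}$)
$\left(\left(-9\right) 10 + 24\right) l{\left(9,10 \right)} = \left(\left(-9\right) 10 + 24\right) \frac{9 + 2 \cdot 10}{3 + 9} = \left(-90 + 24\right) \frac{9 + 20}{12} = - 66 \cdot \frac{1}{12} \cdot 29 = \left(-66\right) \frac{29}{12} = - \frac{319}{2}$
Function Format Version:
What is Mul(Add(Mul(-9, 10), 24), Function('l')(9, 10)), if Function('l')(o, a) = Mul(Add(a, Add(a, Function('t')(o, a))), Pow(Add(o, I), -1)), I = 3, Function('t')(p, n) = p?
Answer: Rational(-319, 2) ≈ -159.50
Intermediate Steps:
Function('l')(o, a) = Mul(Pow(Add(3, o), -1), Add(o, Mul(2, a))) (Function('l')(o, a) = Mul(Add(a, Add(a, o)), Pow(Add(o, 3), -1)) = Mul(Add(o, Mul(2, a)), Pow(Add(3, o), -1)) = Mul(Pow(Add(3, o), -1), Add(o, Mul(2, a))))
Mul(Add(Mul(-9, 10), 24), Function('l')(9, 10)) = Mul(Add(Mul(-9, 10), 24), Mul(Pow(Add(3, 9), -1), Add(9, Mul(2, 10)))) = Mul(Add(-90, 24), Mul(Pow(12, -1), Add(9, 20))) = Mul(-66, Mul(Rational(1, 12), 29)) = Mul(-66, Rational(29, 12)) = Rational(-319, 2)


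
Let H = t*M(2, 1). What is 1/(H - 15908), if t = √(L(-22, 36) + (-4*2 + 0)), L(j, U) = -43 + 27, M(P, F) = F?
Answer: -3977/63266122 - I*√6/126532244 ≈ -6.2861e-5 - 1.9359e-8*I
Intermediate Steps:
L(j, U) = -16
t = 2*I*√6 (t = √(-16 + (-4*2 + 0)) = √(-16 + (-8 + 0)) = √(-16 - 8) = √(-24) = 2*I*√6 ≈ 4.899*I)
H = 2*I*√6 (H = (2*I*√6)*1 = 2*I*√6 ≈ 4.899*I)
1/(H - 15908) = 1/(2*I*√6 - 15908) = 1/(-15908 + 2*I*√6)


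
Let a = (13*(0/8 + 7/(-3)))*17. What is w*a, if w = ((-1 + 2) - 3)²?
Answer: -6188/3 ≈ -2062.7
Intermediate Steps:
w = 4 (w = (1 - 3)² = (-2)² = 4)
a = -1547/3 (a = (13*(0*(⅛) + 7*(-⅓)))*17 = (13*(0 - 7/3))*17 = (13*(-7/3))*17 = -91/3*17 = -1547/3 ≈ -515.67)
w*a = 4*(-1547/3) = -6188/3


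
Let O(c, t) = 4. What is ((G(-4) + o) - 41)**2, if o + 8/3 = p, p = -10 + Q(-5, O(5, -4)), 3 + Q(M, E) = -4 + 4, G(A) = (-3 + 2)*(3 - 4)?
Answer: 27889/9 ≈ 3098.8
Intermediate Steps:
G(A) = 1 (G(A) = -1*(-1) = 1)
Q(M, E) = -3 (Q(M, E) = -3 + (-4 + 4) = -3 + 0 = -3)
p = -13 (p = -10 - 3 = -13)
o = -47/3 (o = -8/3 - 13 = -47/3 ≈ -15.667)
((G(-4) + o) - 41)**2 = ((1 - 47/3) - 41)**2 = (-44/3 - 41)**2 = (-167/3)**2 = 27889/9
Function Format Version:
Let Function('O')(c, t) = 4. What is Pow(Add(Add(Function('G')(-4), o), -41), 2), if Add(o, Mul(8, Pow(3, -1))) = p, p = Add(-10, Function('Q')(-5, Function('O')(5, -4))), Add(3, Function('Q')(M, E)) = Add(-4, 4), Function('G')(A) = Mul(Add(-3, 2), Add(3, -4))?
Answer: Rational(27889, 9) ≈ 3098.8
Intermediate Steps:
Function('G')(A) = 1 (Function('G')(A) = Mul(-1, -1) = 1)
Function('Q')(M, E) = -3 (Function('Q')(M, E) = Add(-3, Add(-4, 4)) = Add(-3, 0) = -3)
p = -13 (p = Add(-10, -3) = -13)
o = Rational(-47, 3) (o = Add(Rational(-8, 3), -13) = Rational(-47, 3) ≈ -15.667)
Pow(Add(Add(Function('G')(-4), o), -41), 2) = Pow(Add(Add(1, Rational(-47, 3)), -41), 2) = Pow(Add(Rational(-44, 3), -41), 2) = Pow(Rational(-167, 3), 2) = Rational(27889, 9)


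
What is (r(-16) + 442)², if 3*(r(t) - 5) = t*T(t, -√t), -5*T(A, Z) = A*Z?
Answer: 43908449/225 + 305152*I/5 ≈ 1.9515e+5 + 61030.0*I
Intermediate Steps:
T(A, Z) = -A*Z/5
r(t) = 5 + t^(5/2)/15 (r(t) = 5 + (t*(-t*(-√t)/5))/3 = 5 + (t*(t^(3/2)/5))/3 = 5 + (t^(5/2)/5)/3 = 5 + t^(5/2)/15)
(r(-16) + 442)² = ((5 + (-16)^(5/2)/15) + 442)² = ((5 + (1024*I)/15) + 442)² = ((5 + 1024*I/15) + 442)² = (447 + 1024*I/15)²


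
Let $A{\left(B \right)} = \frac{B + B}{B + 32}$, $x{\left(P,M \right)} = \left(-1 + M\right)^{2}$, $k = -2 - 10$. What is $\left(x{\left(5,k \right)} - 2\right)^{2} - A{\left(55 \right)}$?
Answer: $\frac{2426233}{87} \approx 27888.0$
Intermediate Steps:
$k = -12$ ($k = -2 - 10 = -12$)
$A{\left(B \right)} = \frac{2 B}{32 + B}$
$\left(x{\left(5,k \right)} - 2\right)^{2} - A{\left(55 \right)} = \left(\left(-1 - 12\right)^{2} - 2\right)^{2} - 2 \cdot 55 \frac{1}{32 + 55} = \left(\left(-13\right)^{2} - 2\right)^{2} - 2 \cdot 55 \cdot \frac{1}{87} = \left(169 - 2\right)^{2} - 2 \cdot 55 \cdot \frac{1}{87} = 167^{2} - \frac{110}{87} = 27889 - \frac{110}{87} = \frac{2426233}{87}$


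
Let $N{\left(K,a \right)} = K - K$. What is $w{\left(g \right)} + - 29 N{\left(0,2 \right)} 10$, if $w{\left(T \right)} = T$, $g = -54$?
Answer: $-54$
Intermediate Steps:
$N{\left(K,a \right)} = 0$
$w{\left(g \right)} + - 29 N{\left(0,2 \right)} 10 = -54 + \left(-29\right) 0 \cdot 10 = -54 + 0 \cdot 10 = -54 + 0 = -54$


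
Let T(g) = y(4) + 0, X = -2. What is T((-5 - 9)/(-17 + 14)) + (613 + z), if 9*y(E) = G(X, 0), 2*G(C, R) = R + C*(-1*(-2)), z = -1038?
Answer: -3827/9 ≈ -425.22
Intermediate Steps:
G(C, R) = C + R/2 (G(C, R) = (R + C*(-1*(-2)))/2 = (R + C*2)/2 = (R + 2*C)/2 = C + R/2)
y(E) = -2/9 (y(E) = (-2 + (½)*0)/9 = (-2 + 0)/9 = (⅑)*(-2) = -2/9)
T(g) = -2/9 (T(g) = -2/9 + 0 = -2/9)
T((-5 - 9)/(-17 + 14)) + (613 + z) = -2/9 + (613 - 1038) = -2/9 - 425 = -3827/9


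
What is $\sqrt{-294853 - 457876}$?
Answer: $i \sqrt{752729} \approx 867.6 i$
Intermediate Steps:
$\sqrt{-294853 - 457876} = \sqrt{-752729} = i \sqrt{752729}$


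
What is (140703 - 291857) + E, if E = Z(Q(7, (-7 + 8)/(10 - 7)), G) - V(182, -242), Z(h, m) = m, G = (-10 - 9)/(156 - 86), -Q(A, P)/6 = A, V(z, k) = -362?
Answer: -10555459/70 ≈ -1.5079e+5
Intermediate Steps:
Q(A, P) = -6*A
G = -19/70 ≈ -0.27143
E = 25321/70 (E = -19/70 - 1*(-362) = -19/70 + 362 = 25321/70 ≈ 361.73)
(140703 - 291857) + E = (140703 - 291857) + 25321/70 = -151154 + 25321/70 = -10555459/70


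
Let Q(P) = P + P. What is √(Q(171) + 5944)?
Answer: √6286 ≈ 79.284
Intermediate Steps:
Q(P) = 2*P
√(Q(171) + 5944) = √(2*171 + 5944) = √(342 + 5944) = √6286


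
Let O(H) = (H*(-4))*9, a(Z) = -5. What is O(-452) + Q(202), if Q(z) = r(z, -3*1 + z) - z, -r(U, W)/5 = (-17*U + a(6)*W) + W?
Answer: 37220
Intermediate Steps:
r(U, W) = 20*W + 85*U (r(U, W) = -5*((-17*U - 5*W) + W) = -5*(-17*U - 4*W) = 20*W + 85*U)
O(H) = -36*H (O(H) = -4*H*9 = -36*H)
Q(z) = -60 + 104*z (Q(z) = (20*(-3*1 + z) + 85*z) - z = (20*(-3 + z) + 85*z) - z = ((-60 + 20*z) + 85*z) - z = (-60 + 105*z) - z = -60 + 104*z)
O(-452) + Q(202) = -36*(-452) + (-60 + 104*202) = 16272 + (-60 + 21008) = 16272 + 20948 = 37220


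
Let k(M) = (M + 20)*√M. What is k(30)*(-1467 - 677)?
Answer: -107200*√30 ≈ -5.8716e+5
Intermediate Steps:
k(M) = √M*(20 + M) (k(M) = (20 + M)*√M = √M*(20 + M))
k(30)*(-1467 - 677) = (√30*(20 + 30))*(-1467 - 677) = (√30*50)*(-2144) = (50*√30)*(-2144) = -107200*√30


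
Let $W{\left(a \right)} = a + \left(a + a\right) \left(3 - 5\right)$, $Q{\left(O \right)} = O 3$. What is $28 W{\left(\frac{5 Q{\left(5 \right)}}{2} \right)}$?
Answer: $-3150$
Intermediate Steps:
$Q{\left(O \right)} = 3 O$
$W{\left(a \right)} = - 3 a$ ($W{\left(a \right)} = a + 2 a \left(-2\right) = a - 4 a = - 3 a$)
$28 W{\left(\frac{5 Q{\left(5 \right)}}{2} \right)} = 28 \left(- 3 \frac{5 \cdot 3 \cdot 5}{2}\right) = 28 \left(- 3 \cdot 5 \cdot 15 \cdot \frac{1}{2}\right) = 28 \left(- 3 \cdot 75 \cdot \frac{1}{2}\right) = 28 \left(\left(-3\right) \frac{75}{2}\right) = 28 \left(- \frac{225}{2}\right) = -3150$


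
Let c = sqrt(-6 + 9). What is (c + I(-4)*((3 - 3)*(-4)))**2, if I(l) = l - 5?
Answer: 3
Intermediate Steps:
I(l) = -5 + l
c = sqrt(3) ≈ 1.7320
(c + I(-4)*((3 - 3)*(-4)))**2 = (sqrt(3) + (-5 - 4)*((3 - 3)*(-4)))**2 = (sqrt(3) - 0*(-4))**2 = (sqrt(3) - 9*0)**2 = (sqrt(3) + 0)**2 = (sqrt(3))**2 = 3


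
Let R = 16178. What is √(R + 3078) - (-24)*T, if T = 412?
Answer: 9888 + 2*√4814 ≈ 10027.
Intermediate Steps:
√(R + 3078) - (-24)*T = √(16178 + 3078) - (-24)*412 = √19256 - 1*(-9888) = 2*√4814 + 9888 = 9888 + 2*√4814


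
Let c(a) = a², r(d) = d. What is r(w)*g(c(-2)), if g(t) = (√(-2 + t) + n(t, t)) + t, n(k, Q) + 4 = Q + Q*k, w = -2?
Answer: -40 - 2*√2 ≈ -42.828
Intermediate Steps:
n(k, Q) = -4 + Q + Q*k (n(k, Q) = -4 + (Q + Q*k) = -4 + Q + Q*k)
g(t) = -4 + t² + √(-2 + t) + 2*t (g(t) = (√(-2 + t) + (-4 + t + t*t)) + t = (√(-2 + t) + (-4 + t + t²)) + t = (-4 + t + t² + √(-2 + t)) + t = -4 + t² + √(-2 + t) + 2*t)
r(w)*g(c(-2)) = -2*(-4 + ((-2)²)² + √(-2 + (-2)²) + 2*(-2)²) = -2*(-4 + 4² + √(-2 + 4) + 2*4) = -2*(-4 + 16 + √2 + 8) = -2*(20 + √2) = -40 - 2*√2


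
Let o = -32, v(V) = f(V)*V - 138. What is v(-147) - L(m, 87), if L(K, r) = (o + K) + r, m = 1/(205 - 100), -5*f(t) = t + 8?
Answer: -449359/105 ≈ -4279.6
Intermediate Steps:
f(t) = -8/5 - t/5 (f(t) = -(t + 8)/5 = -(8 + t)/5 = -8/5 - t/5)
v(V) = -138 + V*(-8/5 - V/5) (v(V) = (-8/5 - V/5)*V - 138 = V*(-8/5 - V/5) - 138 = -138 + V*(-8/5 - V/5))
m = 1/105 ≈ 0.0095238
L(K, r) = -32 + K + r (L(K, r) = (-32 + K) + r = -32 + K + r)
v(-147) - L(m, 87) = (-138 - ⅕*(-147)*(8 - 147)) - (-32 + 1/105 + 87) = (-138 - ⅕*(-147)*(-139)) - 1*5776/105 = (-138 - 20433/5) - 5776/105 = -21123/5 - 5776/105 = -449359/105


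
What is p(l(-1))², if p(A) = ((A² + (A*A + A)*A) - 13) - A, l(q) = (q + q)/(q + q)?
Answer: 121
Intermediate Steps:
l(q) = 1 (l(q) = (2*q)/((2*q)) = (2*q)*(1/(2*q)) = 1)
p(A) = -13 + A² - A + A*(A + A²) (p(A) = ((A² + (A² + A)*A) - 13) - A = ((A² + (A + A²)*A) - 13) - A = ((A² + A*(A + A²)) - 13) - A = (-13 + A² + A*(A + A²)) - A = -13 + A² - A + A*(A + A²))
p(l(-1))² = (-13 + 1³ - 1*1 + 2*1²)² = (-13 + 1 - 1 + 2*1)² = (-13 + 1 - 1 + 2)² = (-11)² = 121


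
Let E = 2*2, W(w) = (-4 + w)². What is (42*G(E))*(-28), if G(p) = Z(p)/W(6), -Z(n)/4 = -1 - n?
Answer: -5880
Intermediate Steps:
Z(n) = 4 + 4*n (Z(n) = -4*(-1 - n) = 4 + 4*n)
E = 4
G(p) = 1 + p (G(p) = (4 + 4*p)/((-4 + 6)²) = (4 + 4*p)/(2²) = (4 + 4*p)/4 = (4 + 4*p)*(¼) = 1 + p)
(42*G(E))*(-28) = (42*(1 + 4))*(-28) = (42*5)*(-28) = 210*(-28) = -5880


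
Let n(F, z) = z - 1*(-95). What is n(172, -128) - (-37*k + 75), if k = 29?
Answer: 965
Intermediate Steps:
n(F, z) = 95 + z (n(F, z) = z + 95 = 95 + z)
n(172, -128) - (-37*k + 75) = (95 - 128) - (-37*29 + 75) = -33 - (-1073 + 75) = -33 - 1*(-998) = -33 + 998 = 965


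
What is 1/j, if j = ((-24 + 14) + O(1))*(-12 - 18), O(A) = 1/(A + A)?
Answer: 1/285 ≈ 0.0035088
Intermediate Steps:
O(A) = 1/(2*A)
j = 285 (j = ((-24 + 14) + (½)/1)*(-12 - 18) = (-10 + (½)*1)*(-30) = (-10 + ½)*(-30) = -19/2*(-30) = 285)
1/j = 1/285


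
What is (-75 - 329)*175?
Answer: -70700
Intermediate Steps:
(-75 - 329)*175 = -404*175 = -70700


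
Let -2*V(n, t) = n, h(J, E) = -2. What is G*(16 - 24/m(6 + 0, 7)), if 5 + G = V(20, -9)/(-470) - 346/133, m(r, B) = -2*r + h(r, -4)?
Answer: -5875616/43757 ≈ -134.28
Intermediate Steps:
V(n, t) = -n/2
m(r, B) = -2 - 2*r (m(r, B) = -2*r - 2 = -2 - 2*r)
G = -47384/6251 (G = -5 + (-1/2*20/(-470) - 346/133) = -5 + (-10*(-1/470) - 346*1/133) = -5 + (1/47 - 346/133) = -5 - 16129/6251 = -47384/6251 ≈ -7.5802)
G*(16 - 24/m(6 + 0, 7)) = -47384*(16 - 24/(-2 - 2*(6 + 0)))/6251 = -47384*(16 - 24/(-2 - 2*6))/6251 = -47384*(16 - 24/(-2 - 12))/6251 = -47384*(16 - 24/(-14))/6251 = -47384*(16 - 24*(-1/14))/6251 = -47384*(16 + 12/7)/6251 = -47384/6251*124/7 = -5875616/43757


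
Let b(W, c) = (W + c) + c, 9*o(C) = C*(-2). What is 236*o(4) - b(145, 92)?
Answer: -4849/9 ≈ -538.78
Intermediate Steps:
o(C) = -2*C/9 (o(C) = (C*(-2))/9 = (-2*C)/9 = -2*C/9)
b(W, c) = W + 2*c
236*o(4) - b(145, 92) = 236*(-2/9*4) - (145 + 2*92) = 236*(-8/9) - (145 + 184) = -1888/9 - 1*329 = -1888/9 - 329 = -4849/9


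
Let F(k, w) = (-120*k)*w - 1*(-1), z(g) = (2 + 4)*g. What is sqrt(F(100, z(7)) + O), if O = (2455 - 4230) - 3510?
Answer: 2*I*sqrt(127321) ≈ 713.64*I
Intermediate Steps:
z(g) = 6*g
F(k, w) = 1 - 120*k*w (F(k, w) = -120*k*w + 1 = 1 - 120*k*w)
O = -5285 (O = -1775 - 3510 = -5285)
sqrt(F(100, z(7)) + O) = sqrt((1 - 120*100*6*7) - 5285) = sqrt((1 - 120*100*42) - 5285) = sqrt((1 - 504000) - 5285) = sqrt(-503999 - 5285) = sqrt(-509284) = 2*I*sqrt(127321)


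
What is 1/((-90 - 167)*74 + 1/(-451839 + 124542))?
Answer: -327297/6224534347 ≈ -5.2582e-5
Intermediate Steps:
1/((-90 - 167)*74 + 1/(-451839 + 124542)) = 1/(-257*74 + 1/(-327297)) = 1/(-19018 - 1/327297) = 1/(-6224534347/327297) = -327297/6224534347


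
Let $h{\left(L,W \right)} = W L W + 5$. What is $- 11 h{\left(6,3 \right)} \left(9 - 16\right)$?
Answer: $4543$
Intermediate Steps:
$h{\left(L,W \right)} = 5 + L W^{2}$ ($h{\left(L,W \right)} = L W W + 5 = L W^{2} + 5 = 5 + L W^{2}$)
$- 11 h{\left(6,3 \right)} \left(9 - 16\right) = - 11 \left(5 + 6 \cdot 3^{2}\right) \left(9 - 16\right) = - 11 \left(5 + 6 \cdot 9\right) \left(9 - 16\right) = - 11 \left(5 + 54\right) \left(-7\right) = \left(-11\right) 59 \left(-7\right) = \left(-649\right) \left(-7\right) = 4543$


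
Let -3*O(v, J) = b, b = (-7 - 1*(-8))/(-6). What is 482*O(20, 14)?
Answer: 241/9 ≈ 26.778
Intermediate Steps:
b = -⅙ (b = (-7 + 8)*(-⅙) = 1*(-⅙) = -⅙ ≈ -0.16667)
O(v, J) = 1/18 (O(v, J) = -⅓*(-⅙) = 1/18)
482*O(20, 14) = 482*(1/18) = 241/9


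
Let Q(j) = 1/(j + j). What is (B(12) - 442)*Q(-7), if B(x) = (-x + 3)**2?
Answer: 361/14 ≈ 25.786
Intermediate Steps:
Q(j) = 1/(2*j)
B(x) = (3 - x)**2
(B(12) - 442)*Q(-7) = ((-3 + 12)**2 - 442)*((1/2)/(-7)) = (9**2 - 442)*((1/2)*(-1/7)) = (81 - 442)*(-1/14) = -361*(-1/14) = 361/14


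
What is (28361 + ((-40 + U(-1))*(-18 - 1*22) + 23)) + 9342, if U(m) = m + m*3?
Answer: 39486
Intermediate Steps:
U(m) = 4*m (U(m) = m + 3*m = 4*m)
(28361 + ((-40 + U(-1))*(-18 - 1*22) + 23)) + 9342 = (28361 + ((-40 + 4*(-1))*(-18 - 1*22) + 23)) + 9342 = (28361 + ((-40 - 4)*(-18 - 22) + 23)) + 9342 = (28361 + (-44*(-40) + 23)) + 9342 = (28361 + (1760 + 23)) + 9342 = (28361 + 1783) + 9342 = 30144 + 9342 = 39486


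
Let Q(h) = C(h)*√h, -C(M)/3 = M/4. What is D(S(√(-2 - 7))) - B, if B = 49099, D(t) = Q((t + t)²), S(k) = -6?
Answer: -50395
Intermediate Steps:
C(M) = -3*M/4
Q(h) = -3*h^(3/2)/4 (Q(h) = (-3*h/4)*√h = -3*h^(3/2)/4)
D(t) = -6*(t²)^(3/2) (D(t) = -3*((t + t)²)^(3/2)/4 = -3*((2*t)²)^(3/2)/4 = -3*8*(t²)^(3/2)/4 = -6*(t²)^(3/2))
D(S(√(-2 - 7))) - B = -6*(-6)²*√((-6)²) - 1*49099 = -6*36*√36 - 49099 = -6*36*6 - 49099 = -1296 - 49099 = -50395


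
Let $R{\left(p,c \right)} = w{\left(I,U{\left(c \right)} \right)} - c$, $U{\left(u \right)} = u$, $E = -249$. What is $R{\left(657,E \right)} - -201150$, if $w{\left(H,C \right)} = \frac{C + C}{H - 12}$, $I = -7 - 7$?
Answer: $\frac{2618436}{13} \approx 2.0142 \cdot 10^{5}$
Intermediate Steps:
$I = -14$ ($I = -7 - 7 = -14$)
$w{\left(H,C \right)} = \frac{2 C}{-12 + H}$
$R{\left(p,c \right)} = - \frac{14 c}{13}$ ($R{\left(p,c \right)} = \frac{2 c}{-12 - 14} - c = \frac{2 c}{-26} - c = 2 c \left(- \frac{1}{26}\right) - c = - \frac{c}{13} - c = - \frac{14 c}{13}$)
$R{\left(657,E \right)} - -201150 = \left(- \frac{14}{13}\right) \left(-249\right) - -201150 = \frac{3486}{13} + 201150 = \frac{2618436}{13}$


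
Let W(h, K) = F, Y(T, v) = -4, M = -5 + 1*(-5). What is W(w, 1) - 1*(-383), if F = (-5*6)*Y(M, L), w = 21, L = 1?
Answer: 503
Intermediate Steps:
M = -10 (M = -5 - 5 = -10)
F = 120 (F = -5*6*(-4) = -30*(-4) = 120)
W(h, K) = 120
W(w, 1) - 1*(-383) = 120 - 1*(-383) = 120 + 383 = 503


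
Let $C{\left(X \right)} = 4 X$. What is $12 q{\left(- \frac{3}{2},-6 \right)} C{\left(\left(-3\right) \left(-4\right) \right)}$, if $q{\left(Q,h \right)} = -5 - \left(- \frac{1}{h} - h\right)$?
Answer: $-6432$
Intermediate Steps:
$q{\left(Q,h \right)} = -5 + h + \frac{1}{h}$ ($q{\left(Q,h \right)} = -5 - \left(- h - \frac{1}{h}\right) = -5 + \left(h + \frac{1}{h}\right) = -5 + h + \frac{1}{h}$)
$12 q{\left(- \frac{3}{2},-6 \right)} C{\left(\left(-3\right) \left(-4\right) \right)} = 12 \left(-5 - 6 + \frac{1}{-6}\right) 4 \left(\left(-3\right) \left(-4\right)\right) = 12 \left(-5 - 6 - \frac{1}{6}\right) 4 \cdot 12 = 12 \left(- \frac{67}{6}\right) 48 = \left(-134\right) 48 = -6432$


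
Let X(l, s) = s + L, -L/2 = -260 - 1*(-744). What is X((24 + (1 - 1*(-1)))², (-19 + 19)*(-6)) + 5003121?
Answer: 5002153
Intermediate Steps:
L = -968 (L = -2*(-260 - 1*(-744)) = -2*(-260 + 744) = -2*484 = -968)
X(l, s) = -968 + s (X(l, s) = s - 968 = -968 + s)
X((24 + (1 - 1*(-1)))², (-19 + 19)*(-6)) + 5003121 = (-968 + (-19 + 19)*(-6)) + 5003121 = (-968 + 0*(-6)) + 5003121 = (-968 + 0) + 5003121 = -968 + 5003121 = 5002153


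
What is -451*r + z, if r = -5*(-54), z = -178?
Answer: -121948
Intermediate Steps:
r = 270
-451*r + z = -451*270 - 178 = -121770 - 178 = -121948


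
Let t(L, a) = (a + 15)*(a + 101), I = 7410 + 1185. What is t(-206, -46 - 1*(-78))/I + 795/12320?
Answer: 16769069/21178080 ≈ 0.79181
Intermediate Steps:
I = 8595
t(L, a) = (15 + a)*(101 + a)
t(-206, -46 - 1*(-78))/I + 795/12320 = (1515 + (-46 - 1*(-78))² + 116*(-46 - 1*(-78)))/8595 + 795/12320 = (1515 + (-46 + 78)² + 116*(-46 + 78))*(1/8595) + 795*(1/12320) = (1515 + 32² + 116*32)*(1/8595) + 159/2464 = (1515 + 1024 + 3712)*(1/8595) + 159/2464 = 6251*(1/8595) + 159/2464 = 6251/8595 + 159/2464 = 16769069/21178080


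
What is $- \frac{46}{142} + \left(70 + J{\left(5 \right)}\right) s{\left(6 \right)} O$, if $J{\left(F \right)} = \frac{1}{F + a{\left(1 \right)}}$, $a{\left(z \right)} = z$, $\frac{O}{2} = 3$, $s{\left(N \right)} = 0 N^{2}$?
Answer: $- \frac{23}{71} \approx -0.32394$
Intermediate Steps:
$s{\left(N \right)} = 0$
$O = 6$ ($O = 2 \cdot 3 = 6$)
$J{\left(F \right)} = \frac{1}{1 + F}$ ($J{\left(F \right)} = \frac{1}{F + 1} = \frac{1}{1 + F}$)
$- \frac{46}{142} + \left(70 + J{\left(5 \right)}\right) s{\left(6 \right)} O = - \frac{46}{142} + \left(70 + \frac{1}{1 + 5}\right) 0 \cdot 6 = \left(-46\right) \frac{1}{142} + \left(70 + \frac{1}{6}\right) 0 = - \frac{23}{71} + \left(70 + \frac{1}{6}\right) 0 = - \frac{23}{71} + \frac{421}{6} \cdot 0 = - \frac{23}{71} + 0 = - \frac{23}{71}$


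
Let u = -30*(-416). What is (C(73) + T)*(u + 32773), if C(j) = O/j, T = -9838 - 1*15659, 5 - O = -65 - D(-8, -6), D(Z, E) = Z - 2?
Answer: -84225833913/73 ≈ -1.1538e+9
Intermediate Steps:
D(Z, E) = -2 + Z
u = 12480
O = 60 (O = 5 - (-65 - (-2 - 8)) = 5 - (-65 - 1*(-10)) = 5 - (-65 + 10) = 5 - 1*(-55) = 5 + 55 = 60)
T = -25497 (T = -9838 - 15659 = -25497)
C(j) = 60/j
(C(73) + T)*(u + 32773) = (60/73 - 25497)*(12480 + 32773) = (60*(1/73) - 25497)*45253 = (60/73 - 25497)*45253 = -1861221/73*45253 = -84225833913/73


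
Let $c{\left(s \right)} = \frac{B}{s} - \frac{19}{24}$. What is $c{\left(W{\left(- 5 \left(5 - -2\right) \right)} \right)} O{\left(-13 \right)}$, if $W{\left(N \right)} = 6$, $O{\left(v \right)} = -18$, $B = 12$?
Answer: $- \frac{87}{4} \approx -21.75$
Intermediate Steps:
$c{\left(s \right)} = - \frac{19}{24} + \frac{12}{s}$ ($c{\left(s \right)} = \frac{12}{s} - \frac{19}{24} = - \frac{19}{24} + \frac{12}{s}$)
$c{\left(W{\left(- 5 \left(5 - -2\right) \right)} \right)} O{\left(-13 \right)} = \left(- \frac{19}{24} + \frac{12}{6}\right) \left(-18\right) = \left(- \frac{19}{24} + 12 \cdot \frac{1}{6}\right) \left(-18\right) = \left(- \frac{19}{24} + 2\right) \left(-18\right) = \frac{29}{24} \left(-18\right) = - \frac{87}{4}$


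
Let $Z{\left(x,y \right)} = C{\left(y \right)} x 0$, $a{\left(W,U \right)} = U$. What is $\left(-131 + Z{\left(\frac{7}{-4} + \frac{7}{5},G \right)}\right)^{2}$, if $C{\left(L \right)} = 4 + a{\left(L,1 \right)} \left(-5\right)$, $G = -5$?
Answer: $17161$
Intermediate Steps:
$C{\left(L \right)} = -1$ ($C{\left(L \right)} = 4 + 1 \left(-5\right) = 4 - 5 = -1$)
$Z{\left(x,y \right)} = 0$ ($Z{\left(x,y \right)} = - x 0 = 0$)
$\left(-131 + Z{\left(\frac{7}{-4} + \frac{7}{5},G \right)}\right)^{2} = \left(-131 + 0\right)^{2} = \left(-131\right)^{2} = 17161$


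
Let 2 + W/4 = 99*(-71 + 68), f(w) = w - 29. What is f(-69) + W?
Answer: -1294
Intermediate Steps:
f(w) = -29 + w
W = -1196 (W = -8 + 4*(99*(-71 + 68)) = -8 + 4*(99*(-3)) = -8 + 4*(-297) = -8 - 1188 = -1196)
f(-69) + W = (-29 - 69) - 1196 = -98 - 1196 = -1294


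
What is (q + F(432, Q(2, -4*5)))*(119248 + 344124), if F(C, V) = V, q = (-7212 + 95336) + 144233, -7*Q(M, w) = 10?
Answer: 107667065844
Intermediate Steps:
Q(M, w) = -10/7 (Q(M, w) = -⅐*10 = -10/7)
q = 232357 (q = 88124 + 144233 = 232357)
(q + F(432, Q(2, -4*5)))*(119248 + 344124) = (232357 - 10/7)*(119248 + 344124) = (1626489/7)*463372 = 107667065844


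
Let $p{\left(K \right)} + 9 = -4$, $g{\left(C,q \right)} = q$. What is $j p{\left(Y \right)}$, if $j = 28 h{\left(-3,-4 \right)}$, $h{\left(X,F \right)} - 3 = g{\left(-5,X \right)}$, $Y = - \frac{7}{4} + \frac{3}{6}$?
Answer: $0$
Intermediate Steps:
$Y = - \frac{5}{4}$ ($Y = \left(-7\right) \frac{1}{4} + 3 \cdot \frac{1}{6} = - \frac{7}{4} + \frac{1}{2} = - \frac{5}{4} \approx -1.25$)
$h{\left(X,F \right)} = 3 + X$
$p{\left(K \right)} = -13$ ($p{\left(K \right)} = -9 - 4 = -13$)
$j = 0$ ($j = 28 \left(3 - 3\right) = 28 \cdot 0 = 0$)
$j p{\left(Y \right)} = 0 \left(-13\right) = 0$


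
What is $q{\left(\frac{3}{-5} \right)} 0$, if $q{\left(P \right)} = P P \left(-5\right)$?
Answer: $0$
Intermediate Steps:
$q{\left(P \right)} = - 5 P^{2}$ ($q{\left(P \right)} = P^{2} \left(-5\right) = - 5 P^{2}$)
$q{\left(\frac{3}{-5} \right)} 0 = - 5 \left(\frac{3}{-5}\right)^{2} \cdot 0 = - 5 \left(3 \left(- \frac{1}{5}\right)\right)^{2} \cdot 0 = - 5 \left(- \frac{3}{5}\right)^{2} \cdot 0 = \left(-5\right) \frac{9}{25} \cdot 0 = \left(- \frac{9}{5}\right) 0 = 0$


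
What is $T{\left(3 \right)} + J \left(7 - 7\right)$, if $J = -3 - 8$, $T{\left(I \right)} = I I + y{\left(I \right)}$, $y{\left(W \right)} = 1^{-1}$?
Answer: $10$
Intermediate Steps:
$y{\left(W \right)} = 1$
$T{\left(I \right)} = 1 + I^{2}$ ($T{\left(I \right)} = I I + 1 = I^{2} + 1 = 1 + I^{2}$)
$J = -11$ ($J = -3 - 8 = -11$)
$T{\left(3 \right)} + J \left(7 - 7\right) = \left(1 + 3^{2}\right) - 11 \left(7 - 7\right) = \left(1 + 9\right) - 11 \left(7 - 7\right) = 10 - 0 = 10 + 0 = 10$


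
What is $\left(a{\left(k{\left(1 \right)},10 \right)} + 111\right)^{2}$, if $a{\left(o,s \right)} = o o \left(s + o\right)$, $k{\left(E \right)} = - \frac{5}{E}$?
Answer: $55696$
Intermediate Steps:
$a{\left(o,s \right)} = o^{2} \left(o + s\right)$
$\left(a{\left(k{\left(1 \right)},10 \right)} + 111\right)^{2} = \left(\left(- \frac{5}{1}\right)^{2} \left(- \frac{5}{1} + 10\right) + 111\right)^{2} = \left(\left(\left(-5\right) 1\right)^{2} \left(\left(-5\right) 1 + 10\right) + 111\right)^{2} = \left(\left(-5\right)^{2} \left(-5 + 10\right) + 111\right)^{2} = \left(25 \cdot 5 + 111\right)^{2} = \left(125 + 111\right)^{2} = 236^{2} = 55696$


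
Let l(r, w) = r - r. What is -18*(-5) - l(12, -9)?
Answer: 90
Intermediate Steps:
l(r, w) = 0
-18*(-5) - l(12, -9) = -18*(-5) - 1*0 = 90 + 0 = 90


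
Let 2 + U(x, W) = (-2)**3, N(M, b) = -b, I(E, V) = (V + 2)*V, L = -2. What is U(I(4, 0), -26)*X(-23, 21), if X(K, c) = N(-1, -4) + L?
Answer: -20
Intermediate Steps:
I(E, V) = V*(2 + V) (I(E, V) = (2 + V)*V = V*(2 + V))
U(x, W) = -10 (U(x, W) = -2 + (-2)**3 = -2 - 8 = -10)
X(K, c) = 2 (X(K, c) = -1*(-4) - 2 = 4 - 2 = 2)
U(I(4, 0), -26)*X(-23, 21) = -10*2 = -20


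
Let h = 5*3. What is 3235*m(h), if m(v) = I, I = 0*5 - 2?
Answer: -6470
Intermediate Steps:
h = 15
I = -2 (I = 0 - 2 = -2)
m(v) = -2
3235*m(h) = 3235*(-2) = -6470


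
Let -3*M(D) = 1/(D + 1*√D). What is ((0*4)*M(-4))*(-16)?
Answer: 0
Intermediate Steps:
M(D) = -1/(3*(D + √D)) (M(D) = -1/(3*(D + 1*√D)) = -1/(3*(D + √D)))
((0*4)*M(-4))*(-16) = ((0*4)*(-1/(3*(-4) + 3*√(-4))))*(-16) = (0*(-1/(-12 + 3*(2*I))))*(-16) = (0*(-1/(-12 + 6*I)))*(-16) = (0*(-(-12 - 6*I)/180))*(-16) = 0*(-16) = 0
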